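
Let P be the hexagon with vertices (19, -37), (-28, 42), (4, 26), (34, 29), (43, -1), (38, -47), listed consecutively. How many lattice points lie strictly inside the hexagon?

2828

By the shoelace formula, twice the signed area is |[19·42 − (-28)·(-37)] + [(-28)·26 − 4·42] + [4·29 − 34·26] + [34·(-1) − 43·29] + [43·(-47) − 38·(-1)] + [38·(-37) − 19·(-47)]| = 5679, so the area is 5679/2.
Summing gcd(|Δx|,|Δy|) over the edges gives the boundary count: gcd(47,79) + gcd(32,16) + gcd(30,3) + gcd(9,30) + gcd(5,46) + gcd(19,10) = 1+16+3+3+1+1 = 25.
By Pick's theorem A = I + B/2 − 1, so I = 5679/2 − 25/2 + 1 = 2828.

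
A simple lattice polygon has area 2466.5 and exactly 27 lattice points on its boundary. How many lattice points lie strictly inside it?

2454

From Pick's theorem, I = A − B/2 + 1 = 2466.5 − 27/2 + 1 = 2454.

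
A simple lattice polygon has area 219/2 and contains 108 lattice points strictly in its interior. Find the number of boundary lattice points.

5

Pick's theorem gives A = I + B/2 − 1, so B = 2(A − I + 1) = 2(219/2 − 108 + 1) = 5.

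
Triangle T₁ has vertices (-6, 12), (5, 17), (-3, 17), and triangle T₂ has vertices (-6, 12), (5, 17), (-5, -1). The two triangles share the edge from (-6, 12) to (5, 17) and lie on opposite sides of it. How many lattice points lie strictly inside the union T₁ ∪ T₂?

89

The union is the simple quadrilateral with vertices (-6, 12), (-3, 17), (5, 17), (-5, -1) in order.
By the shoelace formula, twice the signed area is |[(-6)·17 − (-3)·12] + [(-3)·17 − 5·17] + [5·(-1) − (-5)·17] + [(-5)·12 − (-6)·(-1)]| = 188, so the area is 94.
Summing gcd(|Δx|,|Δy|) over the edges gives the boundary count: gcd(3,5) + gcd(8,0) + gcd(10,18) + gcd(1,13) = 1+8+2+1 = 12.
By Pick's theorem I = A − B/2 + 1 = 94 − 12/2 + 1 = 89.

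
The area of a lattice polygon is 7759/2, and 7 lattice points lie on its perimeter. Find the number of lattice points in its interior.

3877

From Pick's theorem, I = A − B/2 + 1 = 7759/2 − 7/2 + 1 = 3877.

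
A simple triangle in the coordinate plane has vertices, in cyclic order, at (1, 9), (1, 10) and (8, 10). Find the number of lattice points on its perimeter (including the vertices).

9

The number of boundary lattice points is Σ gcd(|Δx|,|Δy|) = gcd(0,1) + gcd(7,0) + gcd(7,1) = 1+7+1 = 9.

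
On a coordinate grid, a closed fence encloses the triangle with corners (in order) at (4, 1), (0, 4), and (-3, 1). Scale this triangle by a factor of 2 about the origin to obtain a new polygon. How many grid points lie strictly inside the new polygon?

The shoelace formula gives twice the area as |[4·4 − 0·1] + [0·1 − (-3)·4] + [(-3)·1 − 4·1]| = 21, so the area is 21/2.
Summing gcd(|Δx|,|Δy|) over the edges gives the boundary count: gcd(4,3) + gcd(3,3) + gcd(7,0) = 1+3+7 = 11.
Scaling by 2 multiplies the area by 2² = 4 (so the new area is 42) and multiplies the boundary lattice-point count by 2, giving 22.
By Pick's theorem, the interior count of the dilated polygon is 42 − 22/2 + 1 = 32.

32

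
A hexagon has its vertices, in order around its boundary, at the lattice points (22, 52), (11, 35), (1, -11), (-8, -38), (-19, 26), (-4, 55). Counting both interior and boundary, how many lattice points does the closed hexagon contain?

Using the shoelace formula, 2A = |[22·35 − 11·52] + [11·(-11) − 1·35] + [1·(-38) − (-8)·(-11)] + [(-8)·26 − (-19)·(-38)] + [(-19)·55 − (-4)·26] + [(-4)·52 − 22·55]| = 3373, so the area is 1686.5.
The number of boundary lattice points is Σ gcd(|Δx|,|Δy|) = gcd(11,17) + gcd(10,46) + gcd(9,27) + gcd(11,64) + gcd(15,29) + gcd(26,3) = 1+2+9+1+1+1 = 15.
Pick's theorem gives I = A − B/2 + 1 = 1686.5 − 15/2 + 1 = 1680, so the closed region contains I + B = 1680 + 15 = 1695 lattice points.

1695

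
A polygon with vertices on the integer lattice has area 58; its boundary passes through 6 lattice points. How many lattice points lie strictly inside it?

56

From Pick's theorem, I = A − B/2 + 1 = 58 − 6/2 + 1 = 56.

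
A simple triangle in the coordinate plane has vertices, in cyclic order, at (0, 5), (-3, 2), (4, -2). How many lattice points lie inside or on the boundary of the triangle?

20

Using the shoelace formula, 2A = |[0·2 − (-3)·5] + [(-3)·(-2) − 4·2] + [4·5 − 0·(-2)]| = 33, so the area is 16.5.
The number of boundary lattice points is Σ gcd(|Δx|,|Δy|) = gcd(3,3) + gcd(7,4) + gcd(4,7) = 3+1+1 = 5.
Pick's theorem gives I = A − B/2 + 1 = 16.5 − 5/2 + 1 = 15, so the closed region contains I + B = 15 + 5 = 20 lattice points.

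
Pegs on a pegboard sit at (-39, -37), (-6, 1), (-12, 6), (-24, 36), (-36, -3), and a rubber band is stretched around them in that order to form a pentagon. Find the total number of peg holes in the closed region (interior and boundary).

The shoelace formula gives twice the area as |((-39)·1 − (-6)·(-37)) + ((-6)·6 − (-12)·1) + ((-12)·36 − (-24)·6) + ((-24)·(-3) − (-36)·36) + ((-36)·(-37) − (-39)·(-3))| = 2010, so the area is 1005.
The number of boundary lattice points is Σ gcd(|Δx|,|Δy|) = gcd(33,38) + gcd(6,5) + gcd(12,30) + gcd(12,39) + gcd(3,34) = 1+1+6+3+1 = 12.
Pick's theorem gives I = A − B/2 + 1 = 1005 − 12/2 + 1 = 1000, so the closed region contains I + B = 1000 + 12 = 1012 lattice points.

1012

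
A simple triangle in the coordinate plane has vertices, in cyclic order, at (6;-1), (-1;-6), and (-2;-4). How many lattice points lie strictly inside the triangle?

The shoelace formula gives twice the area as |[6·(-6) − (-1)·(-1)] + [(-1)·(-4) − (-2)·(-6)] + [(-2)·(-1) − 6·(-4)]| = 19, so the area is 9.5.
The number of boundary lattice points is Σ gcd(|Δx|,|Δy|) = gcd(7,5) + gcd(1,2) + gcd(8,3) = 1+1+1 = 3.
By Pick's theorem A = I + B/2 − 1, so I = 9.5 − 3/2 + 1 = 9.

9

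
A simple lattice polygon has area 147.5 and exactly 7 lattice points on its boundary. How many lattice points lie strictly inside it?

145

Pick's theorem A = I + B/2 − 1 rearranges to I = A − B/2 + 1 = 147.5 − 7/2 + 1 = 145.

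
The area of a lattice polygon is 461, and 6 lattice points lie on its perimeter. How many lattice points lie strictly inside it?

Pick's theorem A = I + B/2 − 1 rearranges to I = A − B/2 + 1 = 461 − 6/2 + 1 = 459.

459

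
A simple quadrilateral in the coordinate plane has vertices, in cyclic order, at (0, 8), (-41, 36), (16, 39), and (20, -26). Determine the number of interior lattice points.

The shoelace formula gives twice the area as |(0·36 − (-41)·8) + ((-41)·39 − 16·36) + (16·(-26) − 20·39) + (20·8 − 0·(-26))| = 2883, so the area is 1441.5.
Along each edge there are gcd(|Δx|,|Δy|)+1 lattice points, so counting each shared vertex once the boundary has gcd(41,28) + gcd(57,3) + gcd(4,65) + gcd(20,34) = 1+3+1+2 = 7.
By Pick's theorem A = I + B/2 − 1, so I = 1441.5 − 7/2 + 1 = 1439.

1439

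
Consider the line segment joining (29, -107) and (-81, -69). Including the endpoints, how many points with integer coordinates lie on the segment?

The number of lattice points on a segment between lattice points is gcd(|Δx|,|Δy|) + 1 = gcd(110,38) + 1 = 2 + 1 = 3.

3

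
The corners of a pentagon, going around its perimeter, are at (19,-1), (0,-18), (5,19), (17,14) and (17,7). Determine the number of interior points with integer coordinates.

382

Using the shoelace formula, 2A = |(19·(-18) − 0·(-1)) + (0·19 − 5·(-18)) + (5·14 − 17·19) + (17·7 − 17·14) + (17·(-1) − 19·7)| = 774, so the area is 387.
Summing gcd(|Δx|,|Δy|) over the edges gives the boundary count: gcd(19,17) + gcd(5,37) + gcd(12,5) + gcd(0,7) + gcd(2,8) = 1+1+1+7+2 = 12.
By Pick's theorem A = I + B/2 − 1, so I = 387 − 12/2 + 1 = 382.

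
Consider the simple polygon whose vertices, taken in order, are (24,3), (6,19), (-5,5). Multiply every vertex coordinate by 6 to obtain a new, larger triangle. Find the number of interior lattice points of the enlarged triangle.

7693

By the shoelace formula, twice the signed area is |(24·19 − 6·3) + (6·5 − (-5)·19) + ((-5)·3 − 24·5)| = 428, so the area is 214.
The number of boundary lattice points is Σ gcd(|Δx|,|Δy|) = gcd(18,16) + gcd(11,14) + gcd(29,2) = 2+1+1 = 4.
Scaling by 6 multiplies the area by 6² = 36 (so the new area is 7704) and multiplies the boundary lattice-point count by 6, giving 24.
By Pick's theorem, the interior count of the dilated polygon is 7704 − 24/2 + 1 = 7693.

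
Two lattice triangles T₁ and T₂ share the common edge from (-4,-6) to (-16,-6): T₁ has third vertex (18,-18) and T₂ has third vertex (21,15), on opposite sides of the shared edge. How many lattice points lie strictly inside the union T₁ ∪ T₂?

196

The union is the simple quadrilateral with vertices (-4,-6), (18,-18), (-16,-6), (21,15) in order.
Using the shoelace formula, 2A = |((-4)·(-18) − 18·(-6)) + (18·(-6) − (-16)·(-18)) + ((-16)·15 − 21·(-6)) + (21·(-6) − (-4)·15)| = 396, so the area is 198.
The number of boundary lattice points is Σ gcd(|Δx|,|Δy|) = gcd(22,12) + gcd(34,12) + gcd(37,21) + gcd(25,21) = 2+2+1+1 = 6.
By Pick's theorem I = A − B/2 + 1 = 198 − 6/2 + 1 = 196.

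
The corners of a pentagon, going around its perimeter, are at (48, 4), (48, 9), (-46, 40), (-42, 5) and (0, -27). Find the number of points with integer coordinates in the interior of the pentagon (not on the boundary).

3223

The shoelace formula gives twice the area as |(48·9 − 48·4) + (48·40 − (-46)·9) + ((-46)·5 − (-42)·40) + ((-42)·(-27) − 0·5) + (0·4 − 48·(-27))| = 6454, so the area is 3227.
The number of boundary lattice points is Σ gcd(|Δx|,|Δy|) = gcd(0,5) + gcd(94,31) + gcd(4,35) + gcd(42,32) + gcd(48,31) = 5+1+1+2+1 = 10.
Pick's theorem gives I = A − B/2 + 1 = 3227 − 10/2 + 1 = 3223.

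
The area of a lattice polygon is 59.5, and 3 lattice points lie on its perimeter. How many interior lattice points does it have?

Pick's theorem A = I + B/2 − 1 rearranges to I = A − B/2 + 1 = 59.5 − 3/2 + 1 = 59.

59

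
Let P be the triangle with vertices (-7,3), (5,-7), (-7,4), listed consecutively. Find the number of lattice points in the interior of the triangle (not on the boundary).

By the shoelace formula, twice the signed area is |((-7)·(-7) − 5·3) + (5·4 − (-7)·(-7)) + ((-7)·3 − (-7)·4)| = 12, so the area is 6.
Summing gcd(|Δx|,|Δy|) over the edges gives the boundary count: gcd(12,10) + gcd(12,11) + gcd(0,1) = 2+1+1 = 4.
Pick's theorem gives I = A − B/2 + 1 = 6 − 4/2 + 1 = 5.

5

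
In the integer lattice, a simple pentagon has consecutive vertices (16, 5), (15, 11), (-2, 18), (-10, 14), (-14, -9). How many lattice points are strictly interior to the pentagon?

The shoelace formula gives twice the area as |(16·11 − 15·5) + (15·18 − (-2)·11) + ((-2)·14 − (-10)·18) + ((-10)·(-9) − (-14)·14) + ((-14)·5 − 16·(-9))| = 905, so the area is 452.5.
Summing gcd(|Δx|,|Δy|) over the edges gives the boundary count: gcd(1,6) + gcd(17,7) + gcd(8,4) + gcd(4,23) + gcd(30,14) = 1+1+4+1+2 = 9.
Pick's theorem gives I = A − B/2 + 1 = 452.5 − 9/2 + 1 = 449.

449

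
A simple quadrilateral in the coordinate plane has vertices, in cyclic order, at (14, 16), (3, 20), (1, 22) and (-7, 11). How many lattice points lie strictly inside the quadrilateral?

By the shoelace formula, twice the signed area is |(14·20 − 3·16) + (3·22 − 1·20) + (1·11 − (-7)·22) + ((-7)·16 − 14·11)| = 177, so the area is 177/2.
Summing gcd(|Δx|,|Δy|) over the edges gives the boundary count: gcd(11,4) + gcd(2,2) + gcd(8,11) + gcd(21,5) = 1+2+1+1 = 5.
Pick's theorem gives I = A − B/2 + 1 = 177/2 − 5/2 + 1 = 87.

87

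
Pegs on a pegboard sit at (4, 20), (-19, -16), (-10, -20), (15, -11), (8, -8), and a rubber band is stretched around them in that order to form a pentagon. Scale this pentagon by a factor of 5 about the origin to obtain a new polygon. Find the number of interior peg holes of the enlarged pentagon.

13806

By the shoelace formula, twice the signed area is |(4·(-16) − (-19)·20) + ((-19)·(-20) − (-10)·(-16)) + ((-10)·(-11) − 15·(-20)) + (15·(-8) − 8·(-11)) + (8·20 − 4·(-8))| = 1106, so the area is 553.
Along each edge there are gcd(|Δx|,|Δy|)+1 lattice points, so counting each shared vertex once the boundary has gcd(23,36) + gcd(9,4) + gcd(25,9) + gcd(7,3) + gcd(4,28) = 1+1+1+1+4 = 8.
Scaling by 5 multiplies the area by 5² = 25 (so the new area is 13825) and multiplies the boundary lattice-point count by 5, giving 40.
By Pick's theorem, the interior count of the dilated polygon is 13825 − 40/2 + 1 = 13806.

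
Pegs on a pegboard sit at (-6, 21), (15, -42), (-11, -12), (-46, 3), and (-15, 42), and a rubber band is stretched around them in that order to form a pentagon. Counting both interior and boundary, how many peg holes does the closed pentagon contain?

By the shoelace formula, twice the signed area is |((-6)·(-42) − 15·21) + (15·(-12) − (-11)·(-42)) + ((-11)·3 − (-46)·(-12)) + ((-46)·42 − (-15)·3) + ((-15)·21 − (-6)·42)| = 3240, so the area is 1620.
Along each edge there are gcd(|Δx|,|Δy|)+1 lattice points, so counting each shared vertex once the boundary has gcd(21,63) + gcd(26,30) + gcd(35,15) + gcd(31,39) + gcd(9,21) = 21+2+5+1+3 = 32.
Pick's theorem gives I = A − B/2 + 1 = 1620 − 32/2 + 1 = 1605, so the closed region contains I + B = 1605 + 32 = 1637 lattice points.

1637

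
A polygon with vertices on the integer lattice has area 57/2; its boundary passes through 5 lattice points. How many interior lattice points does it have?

Pick's theorem A = I + B/2 − 1 rearranges to I = A − B/2 + 1 = 57/2 − 5/2 + 1 = 27.

27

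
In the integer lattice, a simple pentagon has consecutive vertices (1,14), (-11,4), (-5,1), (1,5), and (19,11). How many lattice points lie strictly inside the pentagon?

By the shoelace formula, twice the signed area is |(1·4 − (-11)·14) + ((-11)·1 − (-5)·4) + ((-5)·5 − 1·1) + (1·11 − 19·5) + (19·14 − 1·11)| = 312, so the area is 156.
Summing gcd(|Δx|,|Δy|) over the edges gives the boundary count: gcd(12,10) + gcd(6,3) + gcd(6,4) + gcd(18,6) + gcd(18,3) = 2+3+2+6+3 = 16.
By Pick's theorem A = I + B/2 − 1, so I = 156 − 16/2 + 1 = 149.

149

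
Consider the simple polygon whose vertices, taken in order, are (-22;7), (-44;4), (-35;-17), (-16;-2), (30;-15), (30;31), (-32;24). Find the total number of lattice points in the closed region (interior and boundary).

Using the shoelace formula, 2A = |((-22)·4 − (-44)·7) + ((-44)·(-17) − (-35)·4) + ((-35)·(-2) − (-16)·(-17)) + ((-16)·(-15) − 30·(-2)) + (30·31 − 30·(-15)) + (30·24 − (-32)·31) + ((-32)·7 − (-22)·24)| = 4602, so the area is 2301.
Along each edge there are gcd(|Δx|,|Δy|)+1 lattice points, so counting each shared vertex once the boundary has gcd(22,3) + gcd(9,21) + gcd(19,15) + gcd(46,13) + gcd(0,46) + gcd(62,7) + gcd(10,17) = 1+3+1+1+46+1+1 = 54.
Pick's theorem gives I = A − B/2 + 1 = 2301 − 54/2 + 1 = 2275, so the closed region contains I + B = 2275 + 54 = 2329 lattice points.

2329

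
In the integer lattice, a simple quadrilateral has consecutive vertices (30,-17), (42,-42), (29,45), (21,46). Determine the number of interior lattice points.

602

Using the shoelace formula, 2A = |(30·(-42) − 42·(-17)) + (42·45 − 29·(-42)) + (29·46 − 21·45) + (21·(-17) − 30·46)| = 1214, so the area is 607.
Summing gcd(|Δx|,|Δy|) over the edges gives the boundary count: gcd(12,25) + gcd(13,87) + gcd(8,1) + gcd(9,63) = 1+1+1+9 = 12.
Pick's theorem gives I = A − B/2 + 1 = 607 − 12/2 + 1 = 602.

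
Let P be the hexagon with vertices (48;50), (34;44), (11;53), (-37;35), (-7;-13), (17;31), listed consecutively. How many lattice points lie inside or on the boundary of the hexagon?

The shoelace formula gives twice the area as |(48·44 − 34·50) + (34·53 − 11·44) + (11·35 − (-37)·53) + ((-37)·(-13) − (-7)·35) + ((-7)·31 − 17·(-13)) + (17·50 − 48·31)| = 4168, so the area is 2084.
Along each edge there are gcd(|Δx|,|Δy|)+1 lattice points, so counting each shared vertex once the boundary has gcd(14,6) + gcd(23,9) + gcd(48,18) + gcd(30,48) + gcd(24,44) + gcd(31,19) = 2+1+6+6+4+1 = 20.
Pick's theorem gives I = A − B/2 + 1 = 2084 − 20/2 + 1 = 2075, so the closed region contains I + B = 2075 + 20 = 2095 lattice points.

2095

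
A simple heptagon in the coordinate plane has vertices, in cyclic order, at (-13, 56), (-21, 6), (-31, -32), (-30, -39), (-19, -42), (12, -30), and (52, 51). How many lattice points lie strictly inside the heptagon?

Using the shoelace formula, 2A = |((-13)·6 − (-21)·56) + ((-21)·(-32) − (-31)·6) + ((-31)·(-39) − (-30)·(-32)) + ((-30)·(-42) − (-19)·(-39)) + ((-19)·(-30) − 12·(-42)) + (12·51 − 52·(-30)) + (52·56 − (-13)·51)| = 9545, so the area is 9545/2.
Summing gcd(|Δx|,|Δy|) over the edges gives the boundary count: gcd(8,50) + gcd(10,38) + gcd(1,7) + gcd(11,3) + gcd(31,12) + gcd(40,81) + gcd(65,5) = 2+2+1+1+1+1+5 = 13.
Pick's theorem gives I = A − B/2 + 1 = 9545/2 − 13/2 + 1 = 4767.

4767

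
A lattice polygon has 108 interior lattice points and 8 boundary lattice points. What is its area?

Pick's theorem states A = I + B/2 − 1, so A = 108 + 8/2 − 1 = 111.

111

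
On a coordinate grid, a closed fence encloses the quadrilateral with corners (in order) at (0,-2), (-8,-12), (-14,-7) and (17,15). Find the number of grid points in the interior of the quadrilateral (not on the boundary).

By the shoelace formula, twice the signed area is |(0·(-12) − (-8)·(-2)) + ((-8)·(-7) − (-14)·(-12)) + ((-14)·15 − 17·(-7)) + (17·(-2) − 0·15)| = 253, so the area is 126.5.
The number of boundary lattice points is Σ gcd(|Δx|,|Δy|) = gcd(8,10) + gcd(6,5) + gcd(31,22) + gcd(17,17) = 2+1+1+17 = 21.
By Pick's theorem A = I + B/2 − 1, so I = 126.5 − 21/2 + 1 = 117.

117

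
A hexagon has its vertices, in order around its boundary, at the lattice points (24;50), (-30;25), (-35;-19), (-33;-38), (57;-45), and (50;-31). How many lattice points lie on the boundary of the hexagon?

12

The number of boundary lattice points is Σ gcd(|Δx|,|Δy|) = gcd(54,25) + gcd(5,44) + gcd(2,19) + gcd(90,7) + gcd(7,14) + gcd(26,81) = 1+1+1+1+7+1 = 12.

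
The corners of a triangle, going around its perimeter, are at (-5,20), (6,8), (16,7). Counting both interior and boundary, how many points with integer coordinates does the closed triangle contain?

57

Using the shoelace formula, 2A = |((-5)·8 − 6·20) + (6·7 − 16·8) + (16·20 − (-5)·7)| = 109, so the area is 54.5.
The number of boundary lattice points is Σ gcd(|Δx|,|Δy|) = gcd(11,12) + gcd(10,1) + gcd(21,13) = 1+1+1 = 3.
Pick's theorem gives I = A − B/2 + 1 = 54.5 − 3/2 + 1 = 54, so the closed region contains I + B = 54 + 3 = 57 lattice points.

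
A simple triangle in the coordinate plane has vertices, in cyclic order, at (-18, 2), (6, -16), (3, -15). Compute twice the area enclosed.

30

The shoelace formula gives twice the area as |[(-18)·(-16) − 6·2] + [6·(-15) − 3·(-16)] + [3·2 − (-18)·(-15)]| = 30, so the area is 15.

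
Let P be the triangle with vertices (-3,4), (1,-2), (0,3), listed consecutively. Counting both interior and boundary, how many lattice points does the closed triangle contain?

Using the shoelace formula, 2A = |((-3)·(-2) − 1·4) + (1·3 − 0·(-2)) + (0·4 − (-3)·3)| = 14, so the area is 7.
Summing gcd(|Δx|,|Δy|) over the edges gives the boundary count: gcd(4,6) + gcd(1,5) + gcd(3,1) = 2+1+1 = 4.
Pick's theorem gives I = A − B/2 + 1 = 7 − 4/2 + 1 = 6, so the closed region contains I + B = 6 + 4 = 10 lattice points.

10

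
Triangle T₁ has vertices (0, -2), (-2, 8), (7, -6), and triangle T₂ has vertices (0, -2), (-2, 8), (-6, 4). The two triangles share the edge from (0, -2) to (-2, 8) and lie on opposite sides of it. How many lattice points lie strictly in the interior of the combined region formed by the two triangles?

The union is the simple quadrilateral with vertices (0, -2), (7, -6), (-2, 8), (-6, 4) in order.
By the shoelace formula, twice the signed area is |[0·(-6) − 7·(-2)] + [7·8 − (-2)·(-6)] + [(-2)·4 − (-6)·8] + [(-6)·(-2) − 0·4]| = 110, so the area is 55.
Along each edge there are gcd(|Δx|,|Δy|)+1 lattice points, so counting each shared vertex once the boundary has gcd(7,4) + gcd(9,14) + gcd(4,4) + gcd(6,6) = 1+1+4+6 = 12.
By Pick's theorem I = A − B/2 + 1 = 55 − 12/2 + 1 = 50.

50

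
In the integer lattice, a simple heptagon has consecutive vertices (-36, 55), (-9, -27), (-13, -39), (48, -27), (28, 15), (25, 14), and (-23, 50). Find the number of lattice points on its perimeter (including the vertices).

Along each edge there are gcd(|Δx|,|Δy|)+1 lattice points, so counting each shared vertex once the boundary has gcd(27,82) + gcd(4,12) + gcd(61,12) + gcd(20,42) + gcd(3,1) + gcd(48,36) + gcd(13,5) = 1+4+1+2+1+12+1 = 22.

22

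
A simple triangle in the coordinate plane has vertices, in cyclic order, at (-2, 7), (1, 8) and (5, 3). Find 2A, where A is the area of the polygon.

19

The shoelace formula gives twice the area as |[(-2)·8 − 1·7] + [1·3 − 5·8] + [5·7 − (-2)·3]| = 19, so the area is 9.5.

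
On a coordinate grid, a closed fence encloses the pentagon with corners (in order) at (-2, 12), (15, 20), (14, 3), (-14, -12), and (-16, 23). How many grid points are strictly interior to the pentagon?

By the shoelace formula, twice the signed area is |((-2)·20 − 15·12) + (15·3 − 14·20) + (14·(-12) − (-14)·3) + ((-14)·23 − (-16)·(-12)) + ((-16)·12 − (-2)·23)| = 1241, so the area is 1241/2.
Along each edge there are gcd(|Δx|,|Δy|)+1 lattice points, so counting each shared vertex once the boundary has gcd(17,8) + gcd(1,17) + gcd(28,15) + gcd(2,35) + gcd(14,11) = 1+1+1+1+1 = 5.
By Pick's theorem A = I + B/2 − 1, so I = 1241/2 − 5/2 + 1 = 619.

619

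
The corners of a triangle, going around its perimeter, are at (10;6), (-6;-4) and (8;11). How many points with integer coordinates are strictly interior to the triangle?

The shoelace formula gives twice the area as |(10·(-4) − (-6)·6) + ((-6)·11 − 8·(-4)) + (8·6 − 10·11)| = 100, so the area is 50.
The number of boundary lattice points is Σ gcd(|Δx|,|Δy|) = gcd(16,10) + gcd(14,15) + gcd(2,5) = 2+1+1 = 4.
Pick's theorem gives I = A − B/2 + 1 = 50 − 4/2 + 1 = 49.

49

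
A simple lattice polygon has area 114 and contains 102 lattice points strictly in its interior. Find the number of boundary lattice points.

Pick's theorem gives A = I + B/2 − 1, so B = 2(A − I + 1) = 2(114 − 102 + 1) = 26.

26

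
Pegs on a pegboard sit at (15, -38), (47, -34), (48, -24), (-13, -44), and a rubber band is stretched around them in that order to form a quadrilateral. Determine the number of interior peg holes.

252

The shoelace formula gives twice the area as |(15·(-34) − 47·(-38)) + (47·(-24) − 48·(-34)) + (48·(-44) − (-13)·(-24)) + ((-13)·(-38) − 15·(-44))| = 510, so the area is 255.
Along each edge there are gcd(|Δx|,|Δy|)+1 lattice points, so counting each shared vertex once the boundary has gcd(32,4) + gcd(1,10) + gcd(61,20) + gcd(28,6) = 4+1+1+2 = 8.
By Pick's theorem A = I + B/2 − 1, so I = 255 − 8/2 + 1 = 252.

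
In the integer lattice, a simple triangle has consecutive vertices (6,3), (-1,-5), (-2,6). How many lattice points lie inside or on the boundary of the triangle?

45

Using the shoelace formula, 2A = |[6·(-5) − (-1)·3] + [(-1)·6 − (-2)·(-5)] + [(-2)·3 − 6·6]| = 85, so the area is 85/2.
Summing gcd(|Δx|,|Δy|) over the edges gives the boundary count: gcd(7,8) + gcd(1,11) + gcd(8,3) = 1+1+1 = 3.
Pick's theorem gives I = A − B/2 + 1 = 85/2 − 3/2 + 1 = 42, so the closed region contains I + B = 42 + 3 = 45 lattice points.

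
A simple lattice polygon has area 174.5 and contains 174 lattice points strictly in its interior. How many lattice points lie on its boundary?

Pick's theorem gives A = I + B/2 − 1, so B = 2(A − I + 1) = 2(174.5 − 174 + 1) = 3.

3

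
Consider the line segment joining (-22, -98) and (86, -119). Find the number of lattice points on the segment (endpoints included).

The number of lattice points on a segment between lattice points is gcd(|Δx|,|Δy|) + 1 = gcd(108,21) + 1 = 3 + 1 = 4.

4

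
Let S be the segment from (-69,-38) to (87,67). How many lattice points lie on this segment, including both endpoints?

The number of lattice points on a segment between lattice points is gcd(|Δx|,|Δy|) + 1 = gcd(156,105) + 1 = 3 + 1 = 4.

4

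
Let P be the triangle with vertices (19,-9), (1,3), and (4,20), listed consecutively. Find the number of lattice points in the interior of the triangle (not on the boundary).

168

By the shoelace formula, twice the signed area is |(19·3 − 1·(-9)) + (1·20 − 4·3) + (4·(-9) − 19·20)| = 342, so the area is 171.
Summing gcd(|Δx|,|Δy|) over the edges gives the boundary count: gcd(18,12) + gcd(3,17) + gcd(15,29) = 6+1+1 = 8.
By Pick's theorem A = I + B/2 − 1, so I = 171 − 8/2 + 1 = 168.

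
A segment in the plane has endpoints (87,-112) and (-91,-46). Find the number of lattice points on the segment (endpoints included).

The number of lattice points on a segment between lattice points is gcd(|Δx|,|Δy|) + 1 = gcd(178,66) + 1 = 2 + 1 = 3.

3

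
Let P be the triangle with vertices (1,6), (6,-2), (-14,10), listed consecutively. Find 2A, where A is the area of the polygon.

100

The shoelace formula gives twice the area as |[1·(-2) − 6·6] + [6·10 − (-14)·(-2)] + [(-14)·6 − 1·10]| = 100, so the area is 50.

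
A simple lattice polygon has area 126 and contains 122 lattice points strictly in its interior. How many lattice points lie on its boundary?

10

Pick's theorem gives A = I + B/2 − 1, so B = 2(A − I + 1) = 2(126 − 122 + 1) = 10.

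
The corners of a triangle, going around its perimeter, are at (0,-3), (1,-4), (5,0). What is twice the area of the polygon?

8

The shoelace formula gives twice the area as |(0·(-4) − 1·(-3)) + (1·0 − 5·(-4)) + (5·(-3) − 0·0)| = 8, so the area is 4.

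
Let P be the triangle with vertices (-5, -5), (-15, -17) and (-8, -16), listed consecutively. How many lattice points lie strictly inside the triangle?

36

The shoelace formula gives twice the area as |[(-5)·(-17) − (-15)·(-5)] + [(-15)·(-16) − (-8)·(-17)] + [(-8)·(-5) − (-5)·(-16)]| = 74, so the area is 37.
Along each edge there are gcd(|Δx|,|Δy|)+1 lattice points, so counting each shared vertex once the boundary has gcd(10,12) + gcd(7,1) + gcd(3,11) = 2+1+1 = 4.
By Pick's theorem A = I + B/2 − 1, so I = 37 − 4/2 + 1 = 36.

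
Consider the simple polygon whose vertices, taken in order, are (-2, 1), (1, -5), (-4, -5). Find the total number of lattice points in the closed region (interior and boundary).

The shoelace formula gives twice the area as |((-2)·(-5) − 1·1) + (1·(-5) − (-4)·(-5)) + ((-4)·1 − (-2)·(-5))| = 30, so the area is 15.
Along each edge there are gcd(|Δx|,|Δy|)+1 lattice points, so counting each shared vertex once the boundary has gcd(3,6) + gcd(5,0) + gcd(2,6) = 3+5+2 = 10.
Pick's theorem gives I = A − B/2 + 1 = 15 − 10/2 + 1 = 11, so the closed region contains I + B = 11 + 10 = 21 lattice points.

21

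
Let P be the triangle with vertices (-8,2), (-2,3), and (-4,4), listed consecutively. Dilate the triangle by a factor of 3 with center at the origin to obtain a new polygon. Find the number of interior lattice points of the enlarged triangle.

31

By the shoelace formula, twice the signed area is |[(-8)·3 − (-2)·2] + [(-2)·4 − (-4)·3] + [(-4)·2 − (-8)·4]| = 8, so the area is 4.
The number of boundary lattice points is Σ gcd(|Δx|,|Δy|) = gcd(6,1) + gcd(2,1) + gcd(4,2) = 1+1+2 = 4.
Scaling by 3 multiplies the area by 3² = 9 (so the new area is 36) and multiplies the boundary lattice-point count by 3, giving 12.
By Pick's theorem, the interior count of the dilated polygon is 36 − 12/2 + 1 = 31.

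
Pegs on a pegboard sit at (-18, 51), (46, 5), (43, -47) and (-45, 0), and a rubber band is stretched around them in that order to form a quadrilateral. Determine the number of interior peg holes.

4609

Using the shoelace formula, 2A = |[(-18)·5 − 46·51] + [46·(-47) − 43·5] + [43·0 − (-45)·(-47)] + [(-45)·51 − (-18)·0]| = 9223, so the area is 9223/2.
Summing gcd(|Δx|,|Δy|) over the edges gives the boundary count: gcd(64,46) + gcd(3,52) + gcd(88,47) + gcd(27,51) = 2+1+1+3 = 7.
Pick's theorem gives I = A − B/2 + 1 = 9223/2 − 7/2 + 1 = 4609.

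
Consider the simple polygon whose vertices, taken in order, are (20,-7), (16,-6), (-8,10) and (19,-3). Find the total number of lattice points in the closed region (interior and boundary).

The shoelace formula gives twice the area as |(20·(-6) − 16·(-7)) + (16·10 − (-8)·(-6)) + ((-8)·(-3) − 19·10) + (19·(-7) − 20·(-3))| = 135, so the area is 135/2.
The number of boundary lattice points is Σ gcd(|Δx|,|Δy|) = gcd(4,1) + gcd(24,16) + gcd(27,13) + gcd(1,4) = 1+8+1+1 = 11.
Pick's theorem gives I = A − B/2 + 1 = 135/2 − 11/2 + 1 = 63, so the closed region contains I + B = 63 + 11 = 74 lattice points.

74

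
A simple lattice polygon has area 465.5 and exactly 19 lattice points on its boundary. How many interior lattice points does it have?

457

Pick's theorem A = I + B/2 − 1 rearranges to I = A − B/2 + 1 = 465.5 − 19/2 + 1 = 457.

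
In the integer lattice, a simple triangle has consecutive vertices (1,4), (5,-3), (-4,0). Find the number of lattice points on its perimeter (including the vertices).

5

The number of boundary lattice points is Σ gcd(|Δx|,|Δy|) = gcd(4,7) + gcd(9,3) + gcd(5,4) = 1+3+1 = 5.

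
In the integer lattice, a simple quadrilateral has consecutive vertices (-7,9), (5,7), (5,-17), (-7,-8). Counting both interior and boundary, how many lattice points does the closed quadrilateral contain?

270

By the shoelace formula, twice the signed area is |((-7)·7 − 5·9) + (5·(-17) − 5·7) + (5·(-8) − (-7)·(-17)) + ((-7)·9 − (-7)·(-8))| = 492, so the area is 246.
The number of boundary lattice points is Σ gcd(|Δx|,|Δy|) = gcd(12,2) + gcd(0,24) + gcd(12,9) + gcd(0,17) = 2+24+3+17 = 46.
Pick's theorem gives I = A − B/2 + 1 = 246 − 46/2 + 1 = 224, so the closed region contains I + B = 224 + 46 = 270 lattice points.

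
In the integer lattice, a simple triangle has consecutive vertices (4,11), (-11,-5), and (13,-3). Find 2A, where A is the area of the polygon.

354

The shoelace formula gives twice the area as |(4·(-5) − (-11)·11) + ((-11)·(-3) − 13·(-5)) + (13·11 − 4·(-3))| = 354, so the area is 177.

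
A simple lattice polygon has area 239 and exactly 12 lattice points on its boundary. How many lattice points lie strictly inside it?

Pick's theorem A = I + B/2 − 1 rearranges to I = A − B/2 + 1 = 239 − 12/2 + 1 = 234.

234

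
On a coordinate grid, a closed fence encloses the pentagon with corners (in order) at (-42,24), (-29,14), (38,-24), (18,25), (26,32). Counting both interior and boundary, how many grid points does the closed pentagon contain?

Using the shoelace formula, 2A = |((-42)·14 − (-29)·24) + ((-29)·(-24) − 38·14) + (38·25 − 18·(-24)) + (18·32 − 26·25) + (26·24 − (-42)·32)| = 3548, so the area is 1774.
Summing gcd(|Δx|,|Δy|) over the edges gives the boundary count: gcd(13,10) + gcd(67,38) + gcd(20,49) + gcd(8,7) + gcd(68,8) = 1+1+1+1+4 = 8.
Pick's theorem gives I = A − B/2 + 1 = 1774 − 8/2 + 1 = 1771, so the closed region contains I + B = 1771 + 8 = 1779 lattice points.

1779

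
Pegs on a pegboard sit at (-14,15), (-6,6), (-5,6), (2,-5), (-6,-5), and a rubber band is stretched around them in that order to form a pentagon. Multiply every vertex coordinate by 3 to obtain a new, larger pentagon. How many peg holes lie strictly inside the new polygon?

820

Using the shoelace formula, 2A = |((-14)·6 − (-6)·15) + ((-6)·6 − (-5)·6) + ((-5)·(-5) − 2·6) + (2·(-5) − (-6)·(-5)) + ((-6)·15 − (-14)·(-5))| = 187, so the area is 187/2.
The number of boundary lattice points is Σ gcd(|Δx|,|Δy|) = gcd(8,9) + gcd(1,0) + gcd(7,11) + gcd(8,0) + gcd(8,20) = 1+1+1+8+4 = 15.
Scaling by 3 multiplies the area by 3² = 9 (so the new area is 841.5) and multiplies the boundary lattice-point count by 3, giving 45.
By Pick's theorem, the interior count of the dilated polygon is 841.5 − 45/2 + 1 = 820.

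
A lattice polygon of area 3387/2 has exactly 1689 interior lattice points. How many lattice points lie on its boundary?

11

Pick's theorem gives A = I + B/2 − 1, so B = 2(A − I + 1) = 2(3387/2 − 1689 + 1) = 11.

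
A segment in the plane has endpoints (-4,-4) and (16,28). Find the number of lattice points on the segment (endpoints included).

The number of lattice points on a segment between lattice points is gcd(|Δx|,|Δy|) + 1 = gcd(20,32) + 1 = 4 + 1 = 5.

5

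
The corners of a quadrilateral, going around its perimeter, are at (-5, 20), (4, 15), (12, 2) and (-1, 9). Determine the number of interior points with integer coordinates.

95

The shoelace formula gives twice the area as |((-5)·15 − 4·20) + (4·2 − 12·15) + (12·9 − (-1)·2) + ((-1)·20 − (-5)·9)| = 192, so the area is 96.
Along each edge there are gcd(|Δx|,|Δy|)+1 lattice points, so counting each shared vertex once the boundary has gcd(9,5) + gcd(8,13) + gcd(13,7) + gcd(4,11) = 1+1+1+1 = 4.
Pick's theorem gives I = A − B/2 + 1 = 96 − 4/2 + 1 = 95.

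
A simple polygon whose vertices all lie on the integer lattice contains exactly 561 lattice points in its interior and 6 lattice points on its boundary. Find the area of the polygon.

By Pick's theorem, A = I + B/2 − 1 = 561 + 6/2 − 1 = 563.

563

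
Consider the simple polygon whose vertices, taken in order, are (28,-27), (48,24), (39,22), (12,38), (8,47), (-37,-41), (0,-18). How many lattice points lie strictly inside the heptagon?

The shoelace formula gives twice the area as |(28·24 − 48·(-27)) + (48·22 − 39·24) + (39·38 − 12·22) + (12·47 − 8·38) + (8·(-41) − (-37)·47) + ((-37)·(-18) − 0·(-41)) + (0·(-27) − 28·(-18))| = 6147, so the area is 6147/2.
The number of boundary lattice points is Σ gcd(|Δx|,|Δy|) = gcd(20,51) + gcd(9,2) + gcd(27,16) + gcd(4,9) + gcd(45,88) + gcd(37,23) + gcd(28,9) = 1+1+1+1+1+1+1 = 7.
By Pick's theorem A = I + B/2 − 1, so I = 6147/2 − 7/2 + 1 = 3071.

3071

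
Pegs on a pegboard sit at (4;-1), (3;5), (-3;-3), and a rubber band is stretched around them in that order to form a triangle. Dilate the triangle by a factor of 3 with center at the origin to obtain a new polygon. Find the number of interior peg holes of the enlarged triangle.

193

Using the shoelace formula, 2A = |(4·5 − 3·(-1)) + (3·(-3) − (-3)·5) + ((-3)·(-1) − 4·(-3))| = 44, so the area is 22.
Summing gcd(|Δx|,|Δy|) over the edges gives the boundary count: gcd(1,6) + gcd(6,8) + gcd(7,2) = 1+2+1 = 4.
Scaling by 3 multiplies the area by 3² = 9 (so the new area is 198) and multiplies the boundary lattice-point count by 3, giving 12.
By Pick's theorem, the interior count of the dilated polygon is 198 − 12/2 + 1 = 193.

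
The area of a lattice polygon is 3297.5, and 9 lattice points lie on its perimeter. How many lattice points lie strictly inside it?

3294

Pick's theorem A = I + B/2 − 1 rearranges to I = A − B/2 + 1 = 3297.5 − 9/2 + 1 = 3294.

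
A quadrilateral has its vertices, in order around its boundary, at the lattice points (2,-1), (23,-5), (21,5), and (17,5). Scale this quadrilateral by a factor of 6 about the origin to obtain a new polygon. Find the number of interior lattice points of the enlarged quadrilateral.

4039

The shoelace formula gives twice the area as |[2·(-5) − 23·(-1)] + [23·5 − 21·(-5)] + [21·5 − 17·5] + [17·(-1) − 2·5]| = 226, so the area is 113.
Summing gcd(|Δx|,|Δy|) over the edges gives the boundary count: gcd(21,4) + gcd(2,10) + gcd(4,0) + gcd(15,6) = 1+2+4+3 = 10.
Scaling by 6 multiplies the area by 6² = 36 (so the new area is 4068) and multiplies the boundary lattice-point count by 6, giving 60.
By Pick's theorem, the interior count of the dilated polygon is 4068 − 60/2 + 1 = 4039.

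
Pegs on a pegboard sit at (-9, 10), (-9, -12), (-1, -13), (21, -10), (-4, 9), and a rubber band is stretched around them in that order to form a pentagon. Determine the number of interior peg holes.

376

Using the shoelace formula, 2A = |[(-9)·(-12) − (-9)·10] + [(-9)·(-13) − (-1)·(-12)] + [(-1)·(-10) − 21·(-13)] + [21·9 − (-4)·(-10)] + [(-4)·10 − (-9)·9]| = 776, so the area is 388.
Along each edge there are gcd(|Δx|,|Δy|)+1 lattice points, so counting each shared vertex once the boundary has gcd(0,22) + gcd(8,1) + gcd(22,3) + gcd(25,19) + gcd(5,1) = 22+1+1+1+1 = 26.
By Pick's theorem A = I + B/2 − 1, so I = 388 − 26/2 + 1 = 376.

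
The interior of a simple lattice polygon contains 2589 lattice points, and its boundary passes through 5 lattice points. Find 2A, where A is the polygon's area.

By Pick's theorem, A = I + B/2 − 1 = 2589 + 5/2 − 1 = 5181/2.
Hence 2A = 5181.

5181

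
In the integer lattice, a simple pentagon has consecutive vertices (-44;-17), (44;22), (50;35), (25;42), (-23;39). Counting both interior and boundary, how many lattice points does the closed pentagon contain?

By the shoelace formula, twice the signed area is |((-44)·22 − 44·(-17)) + (44·35 − 50·22) + (50·42 − 25·35) + (25·39 − (-23)·42) + ((-23)·(-17) − (-44)·39)| = 5493, so the area is 2746.5.
Summing gcd(|Δx|,|Δy|) over the edges gives the boundary count: gcd(88,39) + gcd(6,13) + gcd(25,7) + gcd(48,3) + gcd(21,56) = 1+1+1+3+7 = 13.
Pick's theorem gives I = A − B/2 + 1 = 2746.5 − 13/2 + 1 = 2741, so the closed region contains I + B = 2741 + 13 = 2754 lattice points.

2754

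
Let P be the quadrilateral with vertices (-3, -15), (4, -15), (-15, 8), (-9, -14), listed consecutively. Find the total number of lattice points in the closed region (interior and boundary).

150

Using the shoelace formula, 2A = |[(-3)·(-15) − 4·(-15)] + [4·8 − (-15)·(-15)] + [(-15)·(-14) − (-9)·8] + [(-9)·(-15) − (-3)·(-14)]| = 287, so the area is 143.5.
Summing gcd(|Δx|,|Δy|) over the edges gives the boundary count: gcd(7,0) + gcd(19,23) + gcd(6,22) + gcd(6,1) = 7+1+2+1 = 11.
Pick's theorem gives I = A − B/2 + 1 = 143.5 − 11/2 + 1 = 139, so the closed region contains I + B = 139 + 11 = 150 lattice points.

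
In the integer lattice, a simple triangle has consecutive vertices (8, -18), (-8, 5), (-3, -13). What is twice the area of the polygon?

Using the shoelace formula, 2A = |(8·5 − (-8)·(-18)) + ((-8)·(-13) − (-3)·5) + ((-3)·(-18) − 8·(-13))| = 173, so the area is 173/2.

173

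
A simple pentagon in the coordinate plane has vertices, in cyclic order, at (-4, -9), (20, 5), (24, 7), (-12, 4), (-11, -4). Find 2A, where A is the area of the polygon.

535

By the shoelace formula, twice the signed area is |((-4)·5 − 20·(-9)) + (20·7 − 24·5) + (24·4 − (-12)·7) + ((-12)·(-4) − (-11)·4) + ((-11)·(-9) − (-4)·(-4))| = 535, so the area is 267.5.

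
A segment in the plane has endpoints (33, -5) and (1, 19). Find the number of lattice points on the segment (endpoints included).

9

The number of lattice points on a segment between lattice points is gcd(|Δx|,|Δy|) + 1 = gcd(32,24) + 1 = 8 + 1 = 9.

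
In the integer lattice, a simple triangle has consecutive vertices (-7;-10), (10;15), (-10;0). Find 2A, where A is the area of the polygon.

245

By the shoelace formula, twice the signed area is |[(-7)·15 − 10·(-10)] + [10·0 − (-10)·15] + [(-10)·(-10) − (-7)·0]| = 245, so the area is 122.5.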